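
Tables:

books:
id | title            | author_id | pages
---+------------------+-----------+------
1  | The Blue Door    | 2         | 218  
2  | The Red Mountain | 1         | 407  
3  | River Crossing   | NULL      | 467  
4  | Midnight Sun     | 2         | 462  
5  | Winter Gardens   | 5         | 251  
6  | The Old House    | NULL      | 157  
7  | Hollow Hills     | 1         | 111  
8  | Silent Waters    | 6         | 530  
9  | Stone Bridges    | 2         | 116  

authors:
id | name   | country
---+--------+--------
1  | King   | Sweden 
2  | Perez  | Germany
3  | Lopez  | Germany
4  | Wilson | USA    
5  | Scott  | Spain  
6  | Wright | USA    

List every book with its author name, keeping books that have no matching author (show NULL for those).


LEFT JOIN keeps every row from books (the left table); where author_id has no match in authors, the author columns become NULL. Walk through each book:
  - book 1 (The Blue Door): author_id=2 -> matches Perez
  - book 2 (The Red Mountain): author_id=1 -> matches King
  - book 3 (River Crossing): author_id=NULL, no match -> kept with NULL
  - book 4 (Midnight Sun): author_id=2 -> matches Perez
  - book 5 (Winter Gardens): author_id=5 -> matches Scott
  - book 6 (The Old House): author_id=NULL, no match -> kept with NULL
  - book 7 (Hollow Hills): author_id=1 -> matches King
  - book 8 (Silent Waters): author_id=6 -> matches Wright
  - book 9 (Stone Bridges): author_id=2 -> matches Perez
All 9 rows appear; 2 have NULL author.

SQL:
SELECT a.title, b.name AS author
FROM books a
LEFT JOIN authors b ON a.author_id = b.id

Result:
title            | author
-----------------+-------
The Blue Door    | Perez 
The Red Mountain | King  
River Crossing   | NULL  
Midnight Sun     | Perez 
Winter Gardens   | Scott 
The Old House    | NULL  
Hollow Hills     | King  
Silent Waters    | Wright
Stone Bridges    | Perez 


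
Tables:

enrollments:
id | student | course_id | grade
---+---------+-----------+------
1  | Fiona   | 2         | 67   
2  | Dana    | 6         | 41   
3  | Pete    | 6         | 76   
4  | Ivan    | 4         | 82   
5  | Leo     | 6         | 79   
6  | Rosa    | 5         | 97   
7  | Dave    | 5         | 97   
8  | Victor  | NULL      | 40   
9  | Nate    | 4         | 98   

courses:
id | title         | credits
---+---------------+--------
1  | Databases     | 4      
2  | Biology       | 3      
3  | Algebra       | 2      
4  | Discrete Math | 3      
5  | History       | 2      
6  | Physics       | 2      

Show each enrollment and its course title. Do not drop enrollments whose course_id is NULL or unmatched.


LEFT JOIN keeps every row from enrollments (the left table); where course_id has no match in courses, the course columns become NULL. Walk through each enrollment:
  - enrollment 1 (Fiona): course_id=2 -> matches Biology
  - enrollment 2 (Dana): course_id=6 -> matches Physics
  - enrollment 3 (Pete): course_id=6 -> matches Physics
  - enrollment 4 (Ivan): course_id=4 -> matches Discrete Math
  - enrollment 5 (Leo): course_id=6 -> matches Physics
  - enrollment 6 (Rosa): course_id=5 -> matches History
  - enrollment 7 (Dave): course_id=5 -> matches History
  - enrollment 8 (Victor): course_id=NULL, no match -> kept with NULL
  - enrollment 9 (Nate): course_id=4 -> matches Discrete Math
All 9 rows appear; 1 has NULL course.

SQL:
SELECT a.student, b.title AS course
FROM enrollments a
LEFT JOIN courses b ON a.course_id = b.id

Result:
student | course       
--------+--------------
Fiona   | Biology      
Dana    | Physics      
Pete    | Physics      
Ivan    | Discrete Math
Leo     | Physics      
Rosa    | History      
Dave    | History      
Victor  | NULL         
Nate    | Discrete Math


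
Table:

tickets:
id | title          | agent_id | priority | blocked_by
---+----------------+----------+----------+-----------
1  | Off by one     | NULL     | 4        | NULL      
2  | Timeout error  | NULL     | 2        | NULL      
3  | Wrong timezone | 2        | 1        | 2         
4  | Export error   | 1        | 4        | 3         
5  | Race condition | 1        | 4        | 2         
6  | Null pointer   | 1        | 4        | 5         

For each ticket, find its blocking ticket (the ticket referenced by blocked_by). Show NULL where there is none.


This is a self-join: tickets is joined to a second copy of itself, matching each row's blocked_by to another row's id. Use LEFT JOIN so rows with blocked_by=NULL are kept.
  - ticket 1 (Off by one): blocked_by=NULL -> NULL
  - ticket 2 (Timeout error): blocked_by=NULL -> NULL
  - ticket 3 (Wrong timezone): blocked_by=2 -> Timeout error
  - ticket 4 (Export error): blocked_by=3 -> Wrong timezone
  - ticket 5 (Race condition): blocked_by=2 -> Timeout error
  - ticket 6 (Null pointer): blocked_by=5 -> Race condition

SQL:
SELECT a.title AS item, b.title AS blocked_by
FROM tickets a
LEFT JOIN tickets b ON a.blocked_by = b.id

Result:
item           | blocked_by    
---------------+---------------
Off by one     | NULL          
Timeout error  | NULL          
Wrong timezone | Timeout error 
Export error   | Wrong timezone
Race condition | Timeout error 
Null pointer   | Race condition


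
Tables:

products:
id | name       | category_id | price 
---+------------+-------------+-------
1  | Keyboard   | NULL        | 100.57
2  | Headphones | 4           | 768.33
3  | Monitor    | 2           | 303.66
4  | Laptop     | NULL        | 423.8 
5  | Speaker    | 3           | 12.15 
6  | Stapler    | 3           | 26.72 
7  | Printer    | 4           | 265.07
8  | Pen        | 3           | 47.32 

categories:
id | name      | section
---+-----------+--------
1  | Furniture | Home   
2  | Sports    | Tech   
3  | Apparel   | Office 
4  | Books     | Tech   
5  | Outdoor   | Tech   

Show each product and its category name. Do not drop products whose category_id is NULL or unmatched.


LEFT JOIN keeps every row from products (the left table); where category_id has no match in categories, the category columns become NULL. Walk through each product:
  - product 1 (Keyboard): category_id=NULL, no match -> kept with NULL
  - product 2 (Headphones): category_id=4 -> matches Books
  - product 3 (Monitor): category_id=2 -> matches Sports
  - product 4 (Laptop): category_id=NULL, no match -> kept with NULL
  - product 5 (Speaker): category_id=3 -> matches Apparel
  - product 6 (Stapler): category_id=3 -> matches Apparel
  - product 7 (Printer): category_id=4 -> matches Books
  - product 8 (Pen): category_id=3 -> matches Apparel
All 8 rows appear; 2 have NULL category.

SQL:
SELECT a.name, b.name AS category
FROM products a
LEFT JOIN categories b ON a.category_id = b.id

Result:
name       | category
-----------+---------
Keyboard   | NULL    
Headphones | Books   
Monitor    | Sports  
Laptop     | NULL    
Speaker    | Apparel 
Stapler    | Apparel 
Printer    | Books   
Pen        | Apparel 


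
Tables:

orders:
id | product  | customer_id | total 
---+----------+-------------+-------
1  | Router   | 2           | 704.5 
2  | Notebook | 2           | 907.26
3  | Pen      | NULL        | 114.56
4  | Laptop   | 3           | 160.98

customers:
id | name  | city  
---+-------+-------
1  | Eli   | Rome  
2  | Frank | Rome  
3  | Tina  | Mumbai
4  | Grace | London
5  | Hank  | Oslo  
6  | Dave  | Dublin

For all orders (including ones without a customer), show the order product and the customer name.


LEFT JOIN keeps every row from orders (the left table); where customer_id has no match in customers, the customer columns become NULL. Walk through each order:
  - order 1 (Router): customer_id=2 -> matches Frank
  - order 2 (Notebook): customer_id=2 -> matches Frank
  - order 3 (Pen): customer_id=NULL, no match -> kept with NULL
  - order 4 (Laptop): customer_id=3 -> matches Tina
All 4 rows appear; 1 has NULL customer.

SQL:
SELECT a.product, b.name AS customer
FROM orders a
LEFT JOIN customers b ON a.customer_id = b.id

Result:
product  | customer
---------+---------
Router   | Frank   
Notebook | Frank   
Pen      | NULL    
Laptop   | Tina    


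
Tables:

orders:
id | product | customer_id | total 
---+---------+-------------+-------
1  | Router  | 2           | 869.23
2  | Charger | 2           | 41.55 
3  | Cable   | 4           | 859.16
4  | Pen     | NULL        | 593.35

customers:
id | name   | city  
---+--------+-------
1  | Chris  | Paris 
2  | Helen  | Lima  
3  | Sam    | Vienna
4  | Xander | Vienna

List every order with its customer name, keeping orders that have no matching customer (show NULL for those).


LEFT JOIN keeps every row from orders (the left table); where customer_id has no match in customers, the customer columns become NULL. Walk through each order:
  - order 1 (Router): customer_id=2 -> matches Helen
  - order 2 (Charger): customer_id=2 -> matches Helen
  - order 3 (Cable): customer_id=4 -> matches Xander
  - order 4 (Pen): customer_id=NULL, no match -> kept with NULL
All 4 rows appear; 1 has NULL customer.

SQL:
SELECT a.product, b.name AS customer
FROM orders a
LEFT JOIN customers b ON a.customer_id = b.id

Result:
product | customer
--------+---------
Router  | Helen   
Charger | Helen   
Cable   | Xander  
Pen     | NULL    


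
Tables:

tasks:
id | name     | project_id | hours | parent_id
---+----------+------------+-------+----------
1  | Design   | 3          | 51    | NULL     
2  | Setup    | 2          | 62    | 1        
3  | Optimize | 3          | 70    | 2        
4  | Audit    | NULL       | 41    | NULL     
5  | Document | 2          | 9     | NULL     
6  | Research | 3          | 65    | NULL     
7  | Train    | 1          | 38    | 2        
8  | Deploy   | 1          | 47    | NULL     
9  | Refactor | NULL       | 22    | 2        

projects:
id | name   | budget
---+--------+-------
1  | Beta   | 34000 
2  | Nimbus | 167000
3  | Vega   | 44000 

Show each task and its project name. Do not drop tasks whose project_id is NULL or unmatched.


LEFT JOIN keeps every row from tasks (the left table); where project_id has no match in projects, the project columns become NULL. Walk through each task:
  - task 1 (Design): project_id=3 -> matches Vega
  - task 2 (Setup): project_id=2 -> matches Nimbus
  - task 3 (Optimize): project_id=3 -> matches Vega
  - task 4 (Audit): project_id=NULL, no match -> kept with NULL
  - task 5 (Document): project_id=2 -> matches Nimbus
  - task 6 (Research): project_id=3 -> matches Vega
  - task 7 (Train): project_id=1 -> matches Beta
  - task 8 (Deploy): project_id=1 -> matches Beta
  - task 9 (Refactor): project_id=NULL, no match -> kept with NULL
All 9 rows appear; 2 have NULL project.

SQL:
SELECT a.name, b.name AS project
FROM tasks a
LEFT JOIN projects b ON a.project_id = b.id

Result:
name     | project
---------+--------
Design   | Vega   
Setup    | Nimbus 
Optimize | Vega   
Audit    | NULL   
Document | Nimbus 
Research | Vega   
Train    | Beta   
Deploy   | Beta   
Refactor | NULL   


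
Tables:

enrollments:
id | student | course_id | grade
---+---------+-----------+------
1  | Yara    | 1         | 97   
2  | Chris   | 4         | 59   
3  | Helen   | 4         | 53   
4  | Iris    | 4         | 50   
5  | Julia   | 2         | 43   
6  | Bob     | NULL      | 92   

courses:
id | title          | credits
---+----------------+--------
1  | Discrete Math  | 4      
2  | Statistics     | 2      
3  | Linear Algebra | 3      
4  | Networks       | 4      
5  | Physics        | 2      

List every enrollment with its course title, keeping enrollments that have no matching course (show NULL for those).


LEFT JOIN keeps every row from enrollments (the left table); where course_id has no match in courses, the course columns become NULL. Walk through each enrollment:
  - enrollment 1 (Yara): course_id=1 -> matches Discrete Math
  - enrollment 2 (Chris): course_id=4 -> matches Networks
  - enrollment 3 (Helen): course_id=4 -> matches Networks
  - enrollment 4 (Iris): course_id=4 -> matches Networks
  - enrollment 5 (Julia): course_id=2 -> matches Statistics
  - enrollment 6 (Bob): course_id=NULL, no match -> kept with NULL
All 6 rows appear; 1 has NULL course.

SQL:
SELECT a.student, b.title AS course
FROM enrollments a
LEFT JOIN courses b ON a.course_id = b.id

Result:
student | course       
--------+--------------
Yara    | Discrete Math
Chris   | Networks     
Helen   | Networks     
Iris    | Networks     
Julia   | Statistics   
Bob     | NULL         


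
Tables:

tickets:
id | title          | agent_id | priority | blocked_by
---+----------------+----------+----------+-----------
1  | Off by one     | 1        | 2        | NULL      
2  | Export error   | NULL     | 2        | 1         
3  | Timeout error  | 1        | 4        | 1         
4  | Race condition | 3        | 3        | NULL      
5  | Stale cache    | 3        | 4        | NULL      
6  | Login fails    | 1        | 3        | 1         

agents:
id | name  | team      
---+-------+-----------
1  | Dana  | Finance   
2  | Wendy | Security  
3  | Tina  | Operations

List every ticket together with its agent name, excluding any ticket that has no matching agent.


INNER JOIN keeps only tickets rows whose agent_id matches an id in agents. Walk through each ticket:
  - ticket 1 (Off by one): agent_id=1 -> matches Dana
  - ticket 2 (Export error): agent_id=NULL, no match -> dropped
  - ticket 3 (Timeout error): agent_id=1 -> matches Dana
  - ticket 4 (Race condition): agent_id=3 -> matches Tina
  - ticket 5 (Stale cache): agent_id=3 -> matches Tina
  - ticket 6 (Login fails): agent_id=1 -> matches Dana
So 1 of 6 rows is dropped.

SQL:
SELECT a.title, b.name AS agent
FROM tickets a
INNER JOIN agents b ON a.agent_id = b.id

Result:
title          | agent
---------------+------
Off by one     | Dana 
Timeout error  | Dana 
Race condition | Tina 
Stale cache    | Tina 
Login fails    | Dana 


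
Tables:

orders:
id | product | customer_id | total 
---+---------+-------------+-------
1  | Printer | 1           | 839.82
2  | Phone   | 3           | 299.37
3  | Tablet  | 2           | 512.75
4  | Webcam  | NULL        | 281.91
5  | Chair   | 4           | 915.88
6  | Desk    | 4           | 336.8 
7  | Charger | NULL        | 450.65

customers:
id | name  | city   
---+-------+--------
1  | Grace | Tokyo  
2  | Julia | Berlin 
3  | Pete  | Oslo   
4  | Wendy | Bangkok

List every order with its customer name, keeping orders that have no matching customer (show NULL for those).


LEFT JOIN keeps every row from orders (the left table); where customer_id has no match in customers, the customer columns become NULL. Walk through each order:
  - order 1 (Printer): customer_id=1 -> matches Grace
  - order 2 (Phone): customer_id=3 -> matches Pete
  - order 3 (Tablet): customer_id=2 -> matches Julia
  - order 4 (Webcam): customer_id=NULL, no match -> kept with NULL
  - order 5 (Chair): customer_id=4 -> matches Wendy
  - order 6 (Desk): customer_id=4 -> matches Wendy
  - order 7 (Charger): customer_id=NULL, no match -> kept with NULL
All 7 rows appear; 2 have NULL customer.

SQL:
SELECT a.product, b.name AS customer
FROM orders a
LEFT JOIN customers b ON a.customer_id = b.id

Result:
product | customer
--------+---------
Printer | Grace   
Phone   | Pete    
Tablet  | Julia   
Webcam  | NULL    
Chair   | Wendy   
Desk    | Wendy   
Charger | NULL    


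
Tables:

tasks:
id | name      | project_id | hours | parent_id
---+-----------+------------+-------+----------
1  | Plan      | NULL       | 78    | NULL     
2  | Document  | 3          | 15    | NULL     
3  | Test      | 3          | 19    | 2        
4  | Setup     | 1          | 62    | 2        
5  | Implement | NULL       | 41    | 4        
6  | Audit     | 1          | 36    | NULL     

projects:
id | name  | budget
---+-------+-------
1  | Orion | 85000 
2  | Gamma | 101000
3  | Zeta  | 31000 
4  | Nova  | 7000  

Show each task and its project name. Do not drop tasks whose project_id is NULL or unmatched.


LEFT JOIN keeps every row from tasks (the left table); where project_id has no match in projects, the project columns become NULL. Walk through each task:
  - task 1 (Plan): project_id=NULL, no match -> kept with NULL
  - task 2 (Document): project_id=3 -> matches Zeta
  - task 3 (Test): project_id=3 -> matches Zeta
  - task 4 (Setup): project_id=1 -> matches Orion
  - task 5 (Implement): project_id=NULL, no match -> kept with NULL
  - task 6 (Audit): project_id=1 -> matches Orion
All 6 rows appear; 2 have NULL project.

SQL:
SELECT a.name, b.name AS project
FROM tasks a
LEFT JOIN projects b ON a.project_id = b.id

Result:
name      | project
----------+--------
Plan      | NULL   
Document  | Zeta   
Test      | Zeta   
Setup     | Orion  
Implement | NULL   
Audit     | Orion  


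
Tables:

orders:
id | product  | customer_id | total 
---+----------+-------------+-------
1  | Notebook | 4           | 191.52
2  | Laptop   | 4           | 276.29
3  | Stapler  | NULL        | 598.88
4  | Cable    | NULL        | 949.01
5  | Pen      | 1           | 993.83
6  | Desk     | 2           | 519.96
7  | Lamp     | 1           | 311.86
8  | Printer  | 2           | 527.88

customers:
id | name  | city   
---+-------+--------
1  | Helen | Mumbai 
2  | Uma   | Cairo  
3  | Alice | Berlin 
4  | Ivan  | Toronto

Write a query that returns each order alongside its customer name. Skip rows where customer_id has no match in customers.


INNER JOIN keeps only orders rows whose customer_id matches an id in customers. Walk through each order:
  - order 1 (Notebook): customer_id=4 -> matches Ivan
  - order 2 (Laptop): customer_id=4 -> matches Ivan
  - order 3 (Stapler): customer_id=NULL, no match -> dropped
  - order 4 (Cable): customer_id=NULL, no match -> dropped
  - order 5 (Pen): customer_id=1 -> matches Helen
  - order 6 (Desk): customer_id=2 -> matches Uma
  - order 7 (Lamp): customer_id=1 -> matches Helen
  - order 8 (Printer): customer_id=2 -> matches Uma
So 2 of 8 rows are dropped.

SQL:
SELECT a.product, b.name AS customer
FROM orders a
INNER JOIN customers b ON a.customer_id = b.id

Result:
product  | customer
---------+---------
Notebook | Ivan    
Laptop   | Ivan    
Pen      | Helen   
Desk     | Uma     
Lamp     | Helen   
Printer  | Uma     


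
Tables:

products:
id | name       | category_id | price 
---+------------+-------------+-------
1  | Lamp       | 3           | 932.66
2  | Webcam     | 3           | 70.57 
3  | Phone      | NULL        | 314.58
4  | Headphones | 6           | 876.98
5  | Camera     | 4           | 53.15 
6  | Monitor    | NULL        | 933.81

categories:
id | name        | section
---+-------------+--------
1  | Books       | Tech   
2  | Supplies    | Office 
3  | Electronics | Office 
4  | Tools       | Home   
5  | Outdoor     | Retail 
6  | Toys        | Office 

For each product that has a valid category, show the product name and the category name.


INNER JOIN keeps only products rows whose category_id matches an id in categories. Walk through each product:
  - product 1 (Lamp): category_id=3 -> matches Electronics
  - product 2 (Webcam): category_id=3 -> matches Electronics
  - product 3 (Phone): category_id=NULL, no match -> dropped
  - product 4 (Headphones): category_id=6 -> matches Toys
  - product 5 (Camera): category_id=4 -> matches Tools
  - product 6 (Monitor): category_id=NULL, no match -> dropped
So 2 of 6 rows are dropped.

SQL:
SELECT a.name, b.name AS category
FROM products a
INNER JOIN categories b ON a.category_id = b.id

Result:
name       | category   
-----------+------------
Lamp       | Electronics
Webcam     | Electronics
Headphones | Toys       
Camera     | Tools      


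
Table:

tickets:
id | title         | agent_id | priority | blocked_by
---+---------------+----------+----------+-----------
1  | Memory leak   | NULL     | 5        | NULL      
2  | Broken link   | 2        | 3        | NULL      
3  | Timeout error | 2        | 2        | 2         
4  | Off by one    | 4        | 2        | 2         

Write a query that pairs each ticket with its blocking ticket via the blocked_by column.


This is a self-join: tickets is joined to a second copy of itself, matching each row's blocked_by to another row's id. Use LEFT JOIN so rows with blocked_by=NULL are kept.
  - ticket 1 (Memory leak): blocked_by=NULL -> NULL
  - ticket 2 (Broken link): blocked_by=NULL -> NULL
  - ticket 3 (Timeout error): blocked_by=2 -> Broken link
  - ticket 4 (Off by one): blocked_by=2 -> Broken link

SQL:
SELECT a.title AS item, b.title AS blocked_by
FROM tickets a
LEFT JOIN tickets b ON a.blocked_by = b.id

Result:
item          | blocked_by 
--------------+------------
Memory leak   | NULL       
Broken link   | NULL       
Timeout error | Broken link
Off by one    | Broken link


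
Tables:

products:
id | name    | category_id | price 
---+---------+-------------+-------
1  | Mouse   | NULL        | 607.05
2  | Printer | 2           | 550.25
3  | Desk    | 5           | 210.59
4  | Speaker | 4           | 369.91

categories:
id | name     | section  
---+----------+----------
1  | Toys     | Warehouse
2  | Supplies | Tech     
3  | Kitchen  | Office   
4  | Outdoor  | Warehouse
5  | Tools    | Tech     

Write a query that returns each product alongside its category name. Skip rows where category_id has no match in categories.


INNER JOIN keeps only products rows whose category_id matches an id in categories. Walk through each product:
  - product 1 (Mouse): category_id=NULL, no match -> dropped
  - product 2 (Printer): category_id=2 -> matches Supplies
  - product 3 (Desk): category_id=5 -> matches Tools
  - product 4 (Speaker): category_id=4 -> matches Outdoor
So 1 of 4 rows is dropped.

SQL:
SELECT a.name, b.name AS category
FROM products a
INNER JOIN categories b ON a.category_id = b.id

Result:
name    | category
--------+---------
Printer | Supplies
Desk    | Tools   
Speaker | Outdoor 


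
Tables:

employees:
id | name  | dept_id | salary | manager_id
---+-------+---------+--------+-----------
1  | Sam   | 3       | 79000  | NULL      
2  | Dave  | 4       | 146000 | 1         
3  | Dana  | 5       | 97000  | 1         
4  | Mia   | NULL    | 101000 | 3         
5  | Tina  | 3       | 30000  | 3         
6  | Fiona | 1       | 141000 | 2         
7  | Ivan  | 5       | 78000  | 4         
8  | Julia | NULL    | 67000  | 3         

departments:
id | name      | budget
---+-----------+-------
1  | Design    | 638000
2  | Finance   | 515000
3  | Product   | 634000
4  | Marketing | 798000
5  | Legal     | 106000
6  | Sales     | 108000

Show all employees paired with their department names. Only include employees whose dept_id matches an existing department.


INNER JOIN keeps only employees rows whose dept_id matches an id in departments. Walk through each employee:
  - employee 1 (Sam): dept_id=3 -> matches Product
  - employee 2 (Dave): dept_id=4 -> matches Marketing
  - employee 3 (Dana): dept_id=5 -> matches Legal
  - employee 4 (Mia): dept_id=NULL, no match -> dropped
  - employee 5 (Tina): dept_id=3 -> matches Product
  - employee 6 (Fiona): dept_id=1 -> matches Design
  - employee 7 (Ivan): dept_id=5 -> matches Legal
  - employee 8 (Julia): dept_id=NULL, no match -> dropped
So 2 of 8 rows are dropped.

SQL:
SELECT a.name, b.name AS department
FROM employees a
INNER JOIN departments b ON a.dept_id = b.id

Result:
name  | department
------+-----------
Sam   | Product   
Dave  | Marketing 
Dana  | Legal     
Tina  | Product   
Fiona | Design    
Ivan  | Legal     


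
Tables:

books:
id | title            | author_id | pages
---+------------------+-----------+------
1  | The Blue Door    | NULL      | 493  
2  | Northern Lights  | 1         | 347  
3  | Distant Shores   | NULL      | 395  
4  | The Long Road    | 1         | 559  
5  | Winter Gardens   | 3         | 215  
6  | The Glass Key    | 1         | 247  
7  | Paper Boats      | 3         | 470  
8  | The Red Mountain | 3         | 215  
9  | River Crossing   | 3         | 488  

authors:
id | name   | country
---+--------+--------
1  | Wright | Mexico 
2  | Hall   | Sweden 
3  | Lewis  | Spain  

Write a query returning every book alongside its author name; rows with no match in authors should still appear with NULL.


LEFT JOIN keeps every row from books (the left table); where author_id has no match in authors, the author columns become NULL. Walk through each book:
  - book 1 (The Blue Door): author_id=NULL, no match -> kept with NULL
  - book 2 (Northern Lights): author_id=1 -> matches Wright
  - book 3 (Distant Shores): author_id=NULL, no match -> kept with NULL
  - book 4 (The Long Road): author_id=1 -> matches Wright
  - book 5 (Winter Gardens): author_id=3 -> matches Lewis
  - book 6 (The Glass Key): author_id=1 -> matches Wright
  - book 7 (Paper Boats): author_id=3 -> matches Lewis
  - book 8 (The Red Mountain): author_id=3 -> matches Lewis
  - book 9 (River Crossing): author_id=3 -> matches Lewis
All 9 rows appear; 2 have NULL author.

SQL:
SELECT a.title, b.name AS author
FROM books a
LEFT JOIN authors b ON a.author_id = b.id

Result:
title            | author
-----------------+-------
The Blue Door    | NULL  
Northern Lights  | Wright
Distant Shores   | NULL  
The Long Road    | Wright
Winter Gardens   | Lewis 
The Glass Key    | Wright
Paper Boats      | Lewis 
The Red Mountain | Lewis 
River Crossing   | Lewis 


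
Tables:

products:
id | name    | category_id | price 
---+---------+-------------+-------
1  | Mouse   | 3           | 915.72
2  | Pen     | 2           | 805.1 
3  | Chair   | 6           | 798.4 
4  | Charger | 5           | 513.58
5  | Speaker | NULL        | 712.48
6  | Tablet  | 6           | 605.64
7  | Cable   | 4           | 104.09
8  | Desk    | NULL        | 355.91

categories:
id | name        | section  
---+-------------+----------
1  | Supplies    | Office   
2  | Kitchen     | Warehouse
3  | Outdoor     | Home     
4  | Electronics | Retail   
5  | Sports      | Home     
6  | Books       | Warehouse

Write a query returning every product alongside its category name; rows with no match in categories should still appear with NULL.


LEFT JOIN keeps every row from products (the left table); where category_id has no match in categories, the category columns become NULL. Walk through each product:
  - product 1 (Mouse): category_id=3 -> matches Outdoor
  - product 2 (Pen): category_id=2 -> matches Kitchen
  - product 3 (Chair): category_id=6 -> matches Books
  - product 4 (Charger): category_id=5 -> matches Sports
  - product 5 (Speaker): category_id=NULL, no match -> kept with NULL
  - product 6 (Tablet): category_id=6 -> matches Books
  - product 7 (Cable): category_id=4 -> matches Electronics
  - product 8 (Desk): category_id=NULL, no match -> kept with NULL
All 8 rows appear; 2 have NULL category.

SQL:
SELECT a.name, b.name AS category
FROM products a
LEFT JOIN categories b ON a.category_id = b.id

Result:
name    | category   
--------+------------
Mouse   | Outdoor    
Pen     | Kitchen    
Chair   | Books      
Charger | Sports     
Speaker | NULL       
Tablet  | Books      
Cable   | Electronics
Desk    | NULL       


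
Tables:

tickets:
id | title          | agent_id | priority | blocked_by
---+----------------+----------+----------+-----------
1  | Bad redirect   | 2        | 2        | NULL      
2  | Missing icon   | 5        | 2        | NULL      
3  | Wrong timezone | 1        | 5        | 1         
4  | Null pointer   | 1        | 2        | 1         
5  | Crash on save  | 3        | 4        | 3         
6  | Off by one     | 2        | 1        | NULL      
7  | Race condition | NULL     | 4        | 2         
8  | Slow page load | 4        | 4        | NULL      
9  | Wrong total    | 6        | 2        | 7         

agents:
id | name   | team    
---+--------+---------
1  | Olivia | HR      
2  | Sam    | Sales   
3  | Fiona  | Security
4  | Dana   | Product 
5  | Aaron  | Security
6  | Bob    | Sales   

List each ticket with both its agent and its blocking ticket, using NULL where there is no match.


Two LEFT JOINs from the same base table tickets: one to agents via agent_id, one to tickets itself via blocked_by. Both are LEFT so every ticket is preserved.
Match against agents:
  - ticket 1 (Bad redirect): agent_id=2 -> matches Sam
  - ticket 2 (Missing icon): agent_id=5 -> matches Aaron
  - ticket 3 (Wrong timezone): agent_id=1 -> matches Olivia
  - ticket 4 (Null pointer): agent_id=1 -> matches Olivia
  - ticket 5 (Crash on save): agent_id=3 -> matches Fiona
  - ticket 6 (Off by one): agent_id=2 -> matches Sam
  - ticket 7 (Race condition): agent_id=NULL, no match -> kept with NULL
  - ticket 8 (Slow page load): agent_id=4 -> matches Dana
  - ticket 9 (Wrong total): agent_id=6 -> matches Bob
Match against tickets (self):
  - ticket 1 (Bad redirect): blocked_by=NULL -> NULL
  - ticket 2 (Missing icon): blocked_by=NULL -> NULL
  - ticket 3 (Wrong timezone): blocked_by=1 -> Bad redirect
  - ticket 4 (Null pointer): blocked_by=1 -> Bad redirect
  - ticket 5 (Crash on save): blocked_by=3 -> Wrong timezone
  - ticket 6 (Off by one): blocked_by=NULL -> NULL
  - ticket 7 (Race condition): blocked_by=2 -> Missing icon
  - ticket 8 (Slow page load): blocked_by=NULL -> NULL
  - ticket 9 (Wrong total): blocked_by=7 -> Race condition

SQL:
SELECT a.title, b.name AS agent, c.title AS blocked_by
FROM tickets a
LEFT JOIN agents b ON a.agent_id = b.id
LEFT JOIN tickets c ON a.blocked_by = c.id

Result:
title          | agent  | blocked_by    
---------------+--------+---------------
Bad redirect   | Sam    | NULL          
Missing icon   | Aaron  | NULL          
Wrong timezone | Olivia | Bad redirect  
Null pointer   | Olivia | Bad redirect  
Crash on save  | Fiona  | Wrong timezone
Off by one     | Sam    | NULL          
Race condition | NULL   | Missing icon  
Slow page load | Dana   | NULL          
Wrong total    | Bob    | Race condition


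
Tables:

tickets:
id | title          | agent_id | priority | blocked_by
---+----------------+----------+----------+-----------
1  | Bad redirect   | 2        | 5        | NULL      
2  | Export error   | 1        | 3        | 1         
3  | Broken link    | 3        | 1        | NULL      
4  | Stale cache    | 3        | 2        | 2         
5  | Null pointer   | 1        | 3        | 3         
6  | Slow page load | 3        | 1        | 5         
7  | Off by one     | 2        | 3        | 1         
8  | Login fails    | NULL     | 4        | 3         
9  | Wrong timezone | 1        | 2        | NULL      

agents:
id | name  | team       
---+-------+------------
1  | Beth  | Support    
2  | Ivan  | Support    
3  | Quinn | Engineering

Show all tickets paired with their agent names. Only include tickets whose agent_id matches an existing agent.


INNER JOIN keeps only tickets rows whose agent_id matches an id in agents. Walk through each ticket:
  - ticket 1 (Bad redirect): agent_id=2 -> matches Ivan
  - ticket 2 (Export error): agent_id=1 -> matches Beth
  - ticket 3 (Broken link): agent_id=3 -> matches Quinn
  - ticket 4 (Stale cache): agent_id=3 -> matches Quinn
  - ticket 5 (Null pointer): agent_id=1 -> matches Beth
  - ticket 6 (Slow page load): agent_id=3 -> matches Quinn
  - ticket 7 (Off by one): agent_id=2 -> matches Ivan
  - ticket 8 (Login fails): agent_id=NULL, no match -> dropped
  - ticket 9 (Wrong timezone): agent_id=1 -> matches Beth
So 1 of 9 rows is dropped.

SQL:
SELECT a.title, b.name AS agent
FROM tickets a
INNER JOIN agents b ON a.agent_id = b.id

Result:
title          | agent
---------------+------
Bad redirect   | Ivan 
Export error   | Beth 
Broken link    | Quinn
Stale cache    | Quinn
Null pointer   | Beth 
Slow page load | Quinn
Off by one     | Ivan 
Wrong timezone | Beth 


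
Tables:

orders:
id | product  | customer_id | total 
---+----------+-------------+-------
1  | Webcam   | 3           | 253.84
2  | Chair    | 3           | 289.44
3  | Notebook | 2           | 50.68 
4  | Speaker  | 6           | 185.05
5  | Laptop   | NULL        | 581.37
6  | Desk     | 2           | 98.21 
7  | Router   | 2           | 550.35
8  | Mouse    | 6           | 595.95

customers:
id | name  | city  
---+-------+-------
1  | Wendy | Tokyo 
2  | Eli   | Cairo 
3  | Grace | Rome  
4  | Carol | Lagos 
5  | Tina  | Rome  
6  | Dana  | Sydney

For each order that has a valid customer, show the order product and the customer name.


INNER JOIN keeps only orders rows whose customer_id matches an id in customers. Walk through each order:
  - order 1 (Webcam): customer_id=3 -> matches Grace
  - order 2 (Chair): customer_id=3 -> matches Grace
  - order 3 (Notebook): customer_id=2 -> matches Eli
  - order 4 (Speaker): customer_id=6 -> matches Dana
  - order 5 (Laptop): customer_id=NULL, no match -> dropped
  - order 6 (Desk): customer_id=2 -> matches Eli
  - order 7 (Router): customer_id=2 -> matches Eli
  - order 8 (Mouse): customer_id=6 -> matches Dana
So 1 of 8 rows is dropped.

SQL:
SELECT a.product, b.name AS customer
FROM orders a
INNER JOIN customers b ON a.customer_id = b.id

Result:
product  | customer
---------+---------
Webcam   | Grace   
Chair    | Grace   
Notebook | Eli     
Speaker  | Dana    
Desk     | Eli     
Router   | Eli     
Mouse    | Dana    


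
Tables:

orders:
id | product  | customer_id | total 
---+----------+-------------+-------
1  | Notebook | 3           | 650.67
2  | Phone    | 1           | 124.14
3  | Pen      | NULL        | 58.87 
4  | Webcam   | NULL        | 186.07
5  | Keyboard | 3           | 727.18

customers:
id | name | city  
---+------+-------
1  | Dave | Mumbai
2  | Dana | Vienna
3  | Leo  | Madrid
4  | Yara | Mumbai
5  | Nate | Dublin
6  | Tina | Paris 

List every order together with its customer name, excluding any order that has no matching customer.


INNER JOIN keeps only orders rows whose customer_id matches an id in customers. Walk through each order:
  - order 1 (Notebook): customer_id=3 -> matches Leo
  - order 2 (Phone): customer_id=1 -> matches Dave
  - order 3 (Pen): customer_id=NULL, no match -> dropped
  - order 4 (Webcam): customer_id=NULL, no match -> dropped
  - order 5 (Keyboard): customer_id=3 -> matches Leo
So 2 of 5 rows are dropped.

SQL:
SELECT a.product, b.name AS customer
FROM orders a
INNER JOIN customers b ON a.customer_id = b.id

Result:
product  | customer
---------+---------
Notebook | Leo     
Phone    | Dave    
Keyboard | Leo     


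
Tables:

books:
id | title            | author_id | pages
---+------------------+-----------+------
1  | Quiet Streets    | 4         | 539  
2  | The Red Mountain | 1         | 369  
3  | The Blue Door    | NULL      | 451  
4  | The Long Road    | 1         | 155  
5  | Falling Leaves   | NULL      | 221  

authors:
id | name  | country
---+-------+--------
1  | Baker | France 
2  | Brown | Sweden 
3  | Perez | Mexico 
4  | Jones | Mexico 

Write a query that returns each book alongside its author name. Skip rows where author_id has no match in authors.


INNER JOIN keeps only books rows whose author_id matches an id in authors. Walk through each book:
  - book 1 (Quiet Streets): author_id=4 -> matches Jones
  - book 2 (The Red Mountain): author_id=1 -> matches Baker
  - book 3 (The Blue Door): author_id=NULL, no match -> dropped
  - book 4 (The Long Road): author_id=1 -> matches Baker
  - book 5 (Falling Leaves): author_id=NULL, no match -> dropped
So 2 of 5 rows are dropped.

SQL:
SELECT a.title, b.name AS author
FROM books a
INNER JOIN authors b ON a.author_id = b.id

Result:
title            | author
-----------------+-------
Quiet Streets    | Jones 
The Red Mountain | Baker 
The Long Road    | Baker 


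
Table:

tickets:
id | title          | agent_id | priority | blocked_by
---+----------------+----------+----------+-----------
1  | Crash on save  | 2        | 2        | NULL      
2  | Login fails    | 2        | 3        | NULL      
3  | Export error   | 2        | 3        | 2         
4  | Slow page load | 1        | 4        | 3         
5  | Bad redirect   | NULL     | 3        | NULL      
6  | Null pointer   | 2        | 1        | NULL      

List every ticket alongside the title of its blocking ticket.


This is a self-join: tickets is joined to a second copy of itself, matching each row's blocked_by to another row's id. Use LEFT JOIN so rows with blocked_by=NULL are kept.
  - ticket 1 (Crash on save): blocked_by=NULL -> NULL
  - ticket 2 (Login fails): blocked_by=NULL -> NULL
  - ticket 3 (Export error): blocked_by=2 -> Login fails
  - ticket 4 (Slow page load): blocked_by=3 -> Export error
  - ticket 5 (Bad redirect): blocked_by=NULL -> NULL
  - ticket 6 (Null pointer): blocked_by=NULL -> NULL

SQL:
SELECT a.title AS item, b.title AS blocked_by
FROM tickets a
LEFT JOIN tickets b ON a.blocked_by = b.id

Result:
item           | blocked_by  
---------------+-------------
Crash on save  | NULL        
Login fails    | NULL        
Export error   | Login fails 
Slow page load | Export error
Bad redirect   | NULL        
Null pointer   | NULL        


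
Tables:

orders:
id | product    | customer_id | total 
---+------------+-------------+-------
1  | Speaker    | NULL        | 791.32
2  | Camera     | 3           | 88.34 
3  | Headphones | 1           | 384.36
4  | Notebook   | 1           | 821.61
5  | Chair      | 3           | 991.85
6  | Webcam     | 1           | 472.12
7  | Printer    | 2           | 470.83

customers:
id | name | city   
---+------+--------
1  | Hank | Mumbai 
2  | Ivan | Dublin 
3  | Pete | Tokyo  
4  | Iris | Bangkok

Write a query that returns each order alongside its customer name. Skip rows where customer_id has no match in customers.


INNER JOIN keeps only orders rows whose customer_id matches an id in customers. Walk through each order:
  - order 1 (Speaker): customer_id=NULL, no match -> dropped
  - order 2 (Camera): customer_id=3 -> matches Pete
  - order 3 (Headphones): customer_id=1 -> matches Hank
  - order 4 (Notebook): customer_id=1 -> matches Hank
  - order 5 (Chair): customer_id=3 -> matches Pete
  - order 6 (Webcam): customer_id=1 -> matches Hank
  - order 7 (Printer): customer_id=2 -> matches Ivan
So 1 of 7 rows is dropped.

SQL:
SELECT a.product, b.name AS customer
FROM orders a
INNER JOIN customers b ON a.customer_id = b.id

Result:
product    | customer
-----------+---------
Camera     | Pete    
Headphones | Hank    
Notebook   | Hank    
Chair      | Pete    
Webcam     | Hank    
Printer    | Ivan    


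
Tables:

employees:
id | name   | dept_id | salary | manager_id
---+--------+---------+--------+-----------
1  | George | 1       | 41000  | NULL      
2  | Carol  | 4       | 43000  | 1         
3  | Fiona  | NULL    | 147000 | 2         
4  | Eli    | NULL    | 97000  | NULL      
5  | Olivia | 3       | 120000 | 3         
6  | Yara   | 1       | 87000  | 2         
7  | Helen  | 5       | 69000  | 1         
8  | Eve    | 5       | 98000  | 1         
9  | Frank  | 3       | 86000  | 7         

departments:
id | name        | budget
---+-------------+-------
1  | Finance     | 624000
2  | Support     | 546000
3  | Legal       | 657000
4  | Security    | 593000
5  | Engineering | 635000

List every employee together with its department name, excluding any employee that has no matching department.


INNER JOIN keeps only employees rows whose dept_id matches an id in departments. Walk through each employee:
  - employee 1 (George): dept_id=1 -> matches Finance
  - employee 2 (Carol): dept_id=4 -> matches Security
  - employee 3 (Fiona): dept_id=NULL, no match -> dropped
  - employee 4 (Eli): dept_id=NULL, no match -> dropped
  - employee 5 (Olivia): dept_id=3 -> matches Legal
  - employee 6 (Yara): dept_id=1 -> matches Finance
  - employee 7 (Helen): dept_id=5 -> matches Engineering
  - employee 8 (Eve): dept_id=5 -> matches Engineering
  - employee 9 (Frank): dept_id=3 -> matches Legal
So 2 of 9 rows are dropped.

SQL:
SELECT a.name, b.name AS department
FROM employees a
INNER JOIN departments b ON a.dept_id = b.id

Result:
name   | department 
-------+------------
George | Finance    
Carol  | Security   
Olivia | Legal      
Yara   | Finance    
Helen  | Engineering
Eve    | Engineering
Frank  | Legal      


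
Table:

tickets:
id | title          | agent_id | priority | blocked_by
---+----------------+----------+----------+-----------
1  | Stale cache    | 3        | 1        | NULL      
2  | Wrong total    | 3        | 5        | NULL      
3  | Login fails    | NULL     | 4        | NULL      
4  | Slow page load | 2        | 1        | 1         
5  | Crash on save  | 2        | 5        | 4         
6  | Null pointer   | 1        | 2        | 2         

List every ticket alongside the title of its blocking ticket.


This is a self-join: tickets is joined to a second copy of itself, matching each row's blocked_by to another row's id. Use LEFT JOIN so rows with blocked_by=NULL are kept.
  - ticket 1 (Stale cache): blocked_by=NULL -> NULL
  - ticket 2 (Wrong total): blocked_by=NULL -> NULL
  - ticket 3 (Login fails): blocked_by=NULL -> NULL
  - ticket 4 (Slow page load): blocked_by=1 -> Stale cache
  - ticket 5 (Crash on save): blocked_by=4 -> Slow page load
  - ticket 6 (Null pointer): blocked_by=2 -> Wrong total

SQL:
SELECT a.title AS item, b.title AS blocked_by
FROM tickets a
LEFT JOIN tickets b ON a.blocked_by = b.id

Result:
item           | blocked_by    
---------------+---------------
Stale cache    | NULL          
Wrong total    | NULL          
Login fails    | NULL          
Slow page load | Stale cache   
Crash on save  | Slow page load
Null pointer   | Wrong total   
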